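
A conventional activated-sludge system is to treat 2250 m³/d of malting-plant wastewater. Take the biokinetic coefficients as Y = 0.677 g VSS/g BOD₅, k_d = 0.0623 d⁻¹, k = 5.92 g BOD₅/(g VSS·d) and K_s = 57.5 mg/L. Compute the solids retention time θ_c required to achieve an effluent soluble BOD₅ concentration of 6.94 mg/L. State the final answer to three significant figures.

From 1/θ_c = Y·k·S/(K_s + S) − k_d: Y·k·S/(K_s+S) = 0.677 × 5.92 × 6.94 / (57.5 + 6.94) = 0.4316 d⁻¹.
Then 1/θ_c = μ − k_d = 0.4316 − 0.0623 = 0.3693 d⁻¹, giving θ_c = 2.708 d.

θ_c ≈ 2.71 d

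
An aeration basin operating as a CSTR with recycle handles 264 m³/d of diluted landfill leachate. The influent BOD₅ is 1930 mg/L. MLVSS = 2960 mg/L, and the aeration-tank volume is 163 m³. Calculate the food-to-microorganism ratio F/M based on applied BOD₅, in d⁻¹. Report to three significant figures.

F/M = Q·S₀ / (V·X) = 264 × 1930 / (163.0 × 2960) = 1.056 g BOD₅·(g VSS·d)⁻¹.

F/M ≈ 1.06 d⁻¹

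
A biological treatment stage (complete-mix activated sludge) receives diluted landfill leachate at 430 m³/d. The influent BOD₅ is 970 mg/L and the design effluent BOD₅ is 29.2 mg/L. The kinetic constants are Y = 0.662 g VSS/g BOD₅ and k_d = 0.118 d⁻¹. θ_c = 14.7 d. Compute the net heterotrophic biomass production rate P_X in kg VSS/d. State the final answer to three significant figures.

The observed yield is Y_obs = Y/(1 + k_d·θ_c) = 0.662 / (1 + 0.118 × 14.7) = 0.662 / 2.735 = 0.2421 g VSS per g BOD₅ removed.
ΔS = 970 − 29.2 = 940.8 mg/L, so the substrate removal rate is 430 × 940.8/1000 = 404.5 kg BOD₅/d.
P_X = Y_obs · Q(S₀ − S) = 0.2421 × 404.5 = 97.93 kg VSS/d.

P_X ≈ 97.9 kg VSS/d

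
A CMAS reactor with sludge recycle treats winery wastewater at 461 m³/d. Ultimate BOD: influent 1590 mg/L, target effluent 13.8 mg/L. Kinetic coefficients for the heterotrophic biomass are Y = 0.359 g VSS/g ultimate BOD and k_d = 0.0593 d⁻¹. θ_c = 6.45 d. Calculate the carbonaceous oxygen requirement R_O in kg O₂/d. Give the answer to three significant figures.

R_O ≈ 459 kg O₂/d

Correct the yield for decay: Y_obs = Y/(1 + k_d θ_c) = 0.359 / (1 + 0.0593 × 6.45) = 0.359 / 1.382 = 0.2597.
Mass of ultimate BOD removed per day: Q(S₀ − S) = 461 × 1576 g/m³ = 726.6 kg/d.
P_X = Y_obs·Q·(S₀ − S) = 0.2597 × 726.6 = 188.7 kg VSS/d.
R_O = Q·ΔS − 1.42 P_X = 726.6 − 267.9 = 458.7 kg O₂/d.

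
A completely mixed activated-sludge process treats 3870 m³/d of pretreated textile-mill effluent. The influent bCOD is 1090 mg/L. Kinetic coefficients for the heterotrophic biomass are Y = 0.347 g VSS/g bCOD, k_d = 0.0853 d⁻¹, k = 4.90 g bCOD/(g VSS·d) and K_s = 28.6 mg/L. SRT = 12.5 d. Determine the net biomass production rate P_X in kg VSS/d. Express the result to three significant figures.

P_X ≈ 706 kg VSS/d

For a completely mixed reactor with recycle the Lawrence–McCarty relation gives S = K_s·(1 + k_d·θ_c) / [θ_c·(Y·k − k_d) − 1] = 28.6 × (1 + 0.0853 × 12.5) / [12.5 × (0.347 × 4.90 − 0.0853) − 1] = 59.09 / 19.19 = 3.080 mg/L.
Observed yield with endogenous decay: Y_obs = Y / (1 + k_d·θ_c) = 0.347 / (1 + 0.0853 × 12.5) = 0.347 / 2.066 = 0.1679 g VSS/g bCOD.
ΔS = 1090 − 3.08 = 1087 mg/L, so the substrate removal rate is 3870 × 1087/1000 = 4206 kg bCOD/d.
Biomass produced: P_X = Y_obs·Q·ΔS = 0.1679 × 4206 ≈ 706.4 kg VSS/d.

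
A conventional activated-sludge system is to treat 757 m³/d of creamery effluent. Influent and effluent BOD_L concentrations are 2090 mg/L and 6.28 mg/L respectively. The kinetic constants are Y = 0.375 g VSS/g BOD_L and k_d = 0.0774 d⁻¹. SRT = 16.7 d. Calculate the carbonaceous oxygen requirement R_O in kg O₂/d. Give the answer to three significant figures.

R_O ≈ 1210 kg O₂/d

Y_obs = Y / (1 + k_d θ_c) = 0.375 / (1 + 0.0774 × 16.7) = 0.375 / 2.293 = 0.1636.
ΔS = 2090 − 6.28 = 2084 mg/L, so the substrate removal rate is 757 × 2084/1000 = 1577 kg BOD_L/d.
Net sludge production P_X = 0.1636 × 1577 = 258.0 kg VSS/d.
Carbonaceous O₂ demand = substrate oxidised − cell-mass equivalent = 1577 − 1.42 × 258.0 = 1211 kg O₂/d.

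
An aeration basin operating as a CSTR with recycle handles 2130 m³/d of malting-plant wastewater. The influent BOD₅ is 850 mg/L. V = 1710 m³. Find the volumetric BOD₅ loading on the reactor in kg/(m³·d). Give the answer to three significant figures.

L_v = Q S₀ / V = 2130 × 850 × 10⁻³ / 1710 = 1.059 kg/(m³·d).

L_v ≈ 1.06 kg BOD₅/(m³·d)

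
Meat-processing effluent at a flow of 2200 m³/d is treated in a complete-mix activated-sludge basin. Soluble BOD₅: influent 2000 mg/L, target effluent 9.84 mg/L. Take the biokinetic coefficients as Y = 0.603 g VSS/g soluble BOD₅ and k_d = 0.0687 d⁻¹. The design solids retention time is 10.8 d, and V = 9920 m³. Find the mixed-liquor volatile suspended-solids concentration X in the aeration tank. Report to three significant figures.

From V·X·(1 + k_d·θ_c) = Y·Q·(S₀ − S)·θ_c: X = 0.603 × 2200 × (2000 − 9.84) × 10.8 / [9920 × (1 + 0.0687 × 10.8)] = 1650 mg/L.

X ≈ 1650 mg/L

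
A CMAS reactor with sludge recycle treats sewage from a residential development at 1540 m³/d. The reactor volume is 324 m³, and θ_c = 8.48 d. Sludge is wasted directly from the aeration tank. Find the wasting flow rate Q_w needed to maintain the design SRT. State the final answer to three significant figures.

Wasting from the aeration tank: Q_w = V / θ_c = 324.0 / 8.48 = 38.21 m³/d.

Q_w ≈ 38.2 m³/d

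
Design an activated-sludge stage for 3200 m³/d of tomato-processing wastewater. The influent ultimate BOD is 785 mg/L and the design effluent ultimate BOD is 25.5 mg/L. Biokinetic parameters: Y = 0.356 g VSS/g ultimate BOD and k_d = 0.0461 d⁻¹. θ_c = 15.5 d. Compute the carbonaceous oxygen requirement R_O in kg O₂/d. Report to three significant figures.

R_O ≈ 1710 kg O₂/d

Y_obs = Y / (1 + k_d θ_c) = 0.356 / (1 + 0.0461 × 15.5) = 0.356 / 1.715 = 0.2076.
Substrate removed = Q·(S₀ − S) = 3200 m³/d × (785 − 25.5) g/m³ = 2.43×10^6 g/d = 2430 kg/d.
Net sludge production P_X = 0.2076 × 2430 = 504.6 kg VSS/d.
R_O = Q·(S₀ − S) − 1.42·P_X = 2430 − 1.42 × 504.6 = 1714 kg O₂/d.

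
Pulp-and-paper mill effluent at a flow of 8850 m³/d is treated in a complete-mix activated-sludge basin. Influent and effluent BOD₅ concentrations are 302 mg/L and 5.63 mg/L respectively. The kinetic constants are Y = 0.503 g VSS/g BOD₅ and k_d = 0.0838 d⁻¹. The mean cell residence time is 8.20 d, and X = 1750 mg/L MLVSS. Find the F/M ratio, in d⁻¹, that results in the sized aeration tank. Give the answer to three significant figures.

Rearranging the biomass balance for a CMAS with decay, V = Y·Q·ΔS·θ_c / [X·(1+k_d θ_c)] = 0.503 × 8850 × (302 − 5.63) × 8.20 / [1750 × (1 + 0.0838 × 8.20)] = 1.08×10^7 / 2953 = 3664 m³.
Food-to-microorganism ratio F/M = Q S₀ / (V X) = 8850 × 302 / (3664 × 1750) = 0.4168 d⁻¹.

F/M ≈ 0.417 d⁻¹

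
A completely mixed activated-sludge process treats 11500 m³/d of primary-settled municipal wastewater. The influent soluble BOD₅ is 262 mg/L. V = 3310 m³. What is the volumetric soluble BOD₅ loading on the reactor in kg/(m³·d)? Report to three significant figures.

L_v ≈ 0.910 kg soluble BOD₅/(m³·d)

L_v = Q S₀ / V = 11500 × 262 × 10⁻³ / 3310 = 0.9103 kg/(m³·d).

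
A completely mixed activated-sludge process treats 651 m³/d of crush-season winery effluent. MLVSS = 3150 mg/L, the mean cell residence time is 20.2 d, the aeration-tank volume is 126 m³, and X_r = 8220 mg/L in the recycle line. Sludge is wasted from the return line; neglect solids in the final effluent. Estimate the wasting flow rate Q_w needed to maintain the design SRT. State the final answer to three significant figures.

Q_w ≈ 2.39 m³/d

Wasting from the return line (neglecting effluent solids): Q_w = V·X / (θ_c·X_r) = 126.0 × 3150 / (20.2 × 8220) = 2.390 m³/d.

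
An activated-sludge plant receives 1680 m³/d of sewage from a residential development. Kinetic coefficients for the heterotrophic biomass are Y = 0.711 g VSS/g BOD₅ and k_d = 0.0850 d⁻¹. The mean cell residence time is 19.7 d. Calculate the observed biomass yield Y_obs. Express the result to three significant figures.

Y_obs ≈ 0.266 g VSS/g BOD₅

Y_obs = Y / (1 + k_d θ_c) = 0.711 / (1 + 0.0850 × 19.7) = 0.711 / 2.675 = 0.2658.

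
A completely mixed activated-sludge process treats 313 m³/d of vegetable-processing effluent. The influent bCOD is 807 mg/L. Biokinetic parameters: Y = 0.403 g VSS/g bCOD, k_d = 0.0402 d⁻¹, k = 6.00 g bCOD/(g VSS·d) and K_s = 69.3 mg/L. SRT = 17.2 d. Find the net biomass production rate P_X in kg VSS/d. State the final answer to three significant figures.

P_X ≈ 60.0 kg VSS/d

From the Monod/SRT balance for a CMAS, S = K_s·(1+k_d θ_c)/[θ_c·(Y k − k_d) − 1] = 69.3 × (1 + 0.0402 × 17.2) / [17.2 × (0.403 × 6.00 − 0.0402) − 1] = 117.2 / 39.90 = 2.938 mg/L.
Observed yield with endogenous decay: Y_obs = Y / (1 + k_d·θ_c) = 0.403 / (1 + 0.0402 × 17.2) = 0.403 / 1.691 = 0.2383 g VSS/g bCOD.
ΔS = 807 − 2.94 = 804.1 mg/L, so the substrate removal rate is 313 × 804.1/1000 = 251.7 kg bCOD/d.
P_X = Y_obs · Q(S₀ − S) = 0.2383 × 251.7 = 59.96 kg VSS/d.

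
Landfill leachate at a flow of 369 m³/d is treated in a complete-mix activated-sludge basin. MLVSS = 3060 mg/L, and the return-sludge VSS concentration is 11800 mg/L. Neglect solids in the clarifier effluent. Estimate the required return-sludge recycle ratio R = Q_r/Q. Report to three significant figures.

R ≈ 0.350

R = Q_r/Q = X/(X_r − X) = 3060 / (11800 − 3060) = 0.3501.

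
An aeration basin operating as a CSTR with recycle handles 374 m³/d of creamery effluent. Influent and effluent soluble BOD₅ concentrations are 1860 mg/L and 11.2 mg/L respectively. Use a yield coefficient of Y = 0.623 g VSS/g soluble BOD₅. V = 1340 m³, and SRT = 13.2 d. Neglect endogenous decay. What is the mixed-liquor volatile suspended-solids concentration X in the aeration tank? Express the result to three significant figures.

X ≈ 4240 mg/L

X = Y·Q·ΔS·θ_c / V = 0.623 × 374 × (1860 − 11.2) × 13.2 / 1340 = 4243 mg/L.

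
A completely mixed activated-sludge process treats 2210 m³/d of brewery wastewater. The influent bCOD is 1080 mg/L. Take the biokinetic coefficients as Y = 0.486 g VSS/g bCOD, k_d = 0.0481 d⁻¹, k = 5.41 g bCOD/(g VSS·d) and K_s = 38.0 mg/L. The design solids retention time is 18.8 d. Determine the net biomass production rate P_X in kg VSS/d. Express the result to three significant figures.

From the Monod/SRT balance for a CMAS, S = K_s·(1+k_d θ_c)/[θ_c·(Y k − k_d) − 1] = 38.0 × (1 + 0.0481 × 18.8) / [18.8 × (0.486 × 5.41 − 0.0481) − 1] = 72.36 / 47.53 = 1.523 mg/L.
Observed yield with endogenous decay: Y_obs = Y / (1 + k_d·θ_c) = 0.486 / (1 + 0.0481 × 18.8) = 0.486 / 1.904 = 0.2552 g VSS/g bCOD.
ΔS = 1080 − 1.52 = 1078 mg/L, so the substrate removal rate is 2210 × 1078/1000 = 2383 kg bCOD/d.
Biomass produced: P_X = Y_obs·Q·ΔS = 0.2552 × 2383 ≈ 608.3 kg VSS/d.

P_X ≈ 608 kg VSS/d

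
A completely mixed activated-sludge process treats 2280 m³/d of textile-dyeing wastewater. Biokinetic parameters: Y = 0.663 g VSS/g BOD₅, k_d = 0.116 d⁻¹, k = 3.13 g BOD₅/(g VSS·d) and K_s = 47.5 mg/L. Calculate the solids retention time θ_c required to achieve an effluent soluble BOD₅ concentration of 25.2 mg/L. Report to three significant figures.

θ_c ≈ 1.66 d

Specific growth rate at S = 25.2 mg/L: μ = YkS/(K_s+S) = 0.663·3.13·25.2/(47.5+25.2) = 0.7193 d⁻¹.
Then 1/θ_c = μ − k_d = 0.7193 − 0.116 = 0.6033 d⁻¹, giving θ_c = 1.657 d.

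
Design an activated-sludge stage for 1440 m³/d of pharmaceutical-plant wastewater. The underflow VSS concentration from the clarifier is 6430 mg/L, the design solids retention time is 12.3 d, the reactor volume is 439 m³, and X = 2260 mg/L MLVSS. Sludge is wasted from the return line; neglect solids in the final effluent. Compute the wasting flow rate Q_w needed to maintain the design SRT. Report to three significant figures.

Q_w = (V·X)/(θ_c X_r) = 439.0 × 2260 / (12.3 × 6430) = 12.54 m³/d.

Q_w ≈ 12.5 m³/d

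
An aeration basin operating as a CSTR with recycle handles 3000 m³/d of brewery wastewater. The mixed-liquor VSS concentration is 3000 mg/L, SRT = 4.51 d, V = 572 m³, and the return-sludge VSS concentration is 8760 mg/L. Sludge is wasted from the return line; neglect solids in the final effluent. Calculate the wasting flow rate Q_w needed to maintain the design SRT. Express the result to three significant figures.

θ_c = V·X/(Q_w·X_r) when wasting from the recycle, so Q_w = V·X/(θ_c·X_r) = 572.0 × 3000 / (4.51 × 8760) = 43.43 m³/d.

Q_w ≈ 43.4 m³/d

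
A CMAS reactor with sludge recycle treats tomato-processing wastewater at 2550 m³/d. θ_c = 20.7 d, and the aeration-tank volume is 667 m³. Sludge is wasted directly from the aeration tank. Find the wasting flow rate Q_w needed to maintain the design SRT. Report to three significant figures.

Q_w ≈ 32.2 m³/d

For wasting at MLVSS concentration, Q_w = V/θ_c = 667.0/20.7 = 32.22 m³/d.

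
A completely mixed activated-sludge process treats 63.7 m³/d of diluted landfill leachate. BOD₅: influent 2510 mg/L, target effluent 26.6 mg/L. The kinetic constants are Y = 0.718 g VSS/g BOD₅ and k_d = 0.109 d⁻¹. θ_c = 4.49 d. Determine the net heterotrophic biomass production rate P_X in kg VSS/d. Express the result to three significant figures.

P_X ≈ 76.3 kg VSS/d

The observed yield is Y_obs = Y/(1 + k_d·θ_c) = 0.718 / (1 + 0.109 × 4.49) = 0.718 / 1.489 = 0.4821 g VSS per g BOD₅ removed.
Mass of BOD₅ removed per day: Q(S₀ − S) = 63.7 × 2483 g/m³ = 158.2 kg/d.
Net biomass production P_X = Y_obs × Q·(S₀ − S) = 0.4821 × 158.2 = 76.26 kg VSS/d.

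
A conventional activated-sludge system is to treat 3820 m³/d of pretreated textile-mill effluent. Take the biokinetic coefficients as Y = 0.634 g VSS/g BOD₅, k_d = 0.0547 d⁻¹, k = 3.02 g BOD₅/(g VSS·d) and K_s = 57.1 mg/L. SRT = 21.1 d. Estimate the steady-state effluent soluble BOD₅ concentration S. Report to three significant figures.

S ≈ 3.22 mg/L

From the Monod/SRT balance for a CMAS, S = K_s·(1+k_d θ_c)/[θ_c·(Y k − k_d) − 1] = 57.1 × (1 + 0.0547 × 21.1) / [21.1 × (0.634 × 3.02 − 0.0547) − 1] = 123.0 / 38.25 = 3.216 mg/L.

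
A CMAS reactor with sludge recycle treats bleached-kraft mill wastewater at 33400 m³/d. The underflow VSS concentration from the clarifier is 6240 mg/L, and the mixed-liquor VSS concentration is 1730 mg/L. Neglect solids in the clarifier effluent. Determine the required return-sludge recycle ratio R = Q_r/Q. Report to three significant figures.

Mass balance around the secondary clarifier (neglecting effluent solids): R = X / (X_r − X) = 1730 / (6240 − 1730) = 0.3836.

R ≈ 0.384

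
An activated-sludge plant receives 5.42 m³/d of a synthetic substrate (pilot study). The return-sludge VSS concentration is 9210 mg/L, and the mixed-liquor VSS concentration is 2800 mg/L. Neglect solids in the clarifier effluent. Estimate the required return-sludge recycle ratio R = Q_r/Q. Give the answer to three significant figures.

R ≈ 0.437

R = Q_r/Q = X/(X_r − X) = 2800 / (9210 − 2800) = 0.4368.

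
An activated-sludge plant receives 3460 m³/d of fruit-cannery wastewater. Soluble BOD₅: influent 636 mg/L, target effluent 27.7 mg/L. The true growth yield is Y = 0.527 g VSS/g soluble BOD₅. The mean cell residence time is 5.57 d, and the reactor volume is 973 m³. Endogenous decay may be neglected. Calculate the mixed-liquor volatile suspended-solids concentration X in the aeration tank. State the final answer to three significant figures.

X ≈ 6350 mg/L

X = Y·Q·ΔS·θ_c / V = 0.527 × 3460 × (636 − 27.7) × 5.57 / 973 = 6350 mg/L.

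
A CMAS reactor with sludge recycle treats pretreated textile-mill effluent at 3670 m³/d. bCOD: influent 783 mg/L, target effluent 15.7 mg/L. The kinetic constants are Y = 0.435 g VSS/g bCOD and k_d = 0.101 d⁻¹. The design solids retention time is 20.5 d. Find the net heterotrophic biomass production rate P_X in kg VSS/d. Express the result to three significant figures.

P_X ≈ 399 kg VSS/d

Observed yield with endogenous decay: Y_obs = Y / (1 + k_d·θ_c) = 0.435 / (1 + 0.101 × 20.5) = 0.435 / 3.071 = 0.1417 g VSS/g bCOD.
Q·(S₀ − S) = 3670 × (783 − 15.7) × 10⁻³ = 2816 kg/d removed.
Biomass produced: P_X = Y_obs·Q·ΔS = 0.1417 × 2816 ≈ 398.9 kg VSS/d.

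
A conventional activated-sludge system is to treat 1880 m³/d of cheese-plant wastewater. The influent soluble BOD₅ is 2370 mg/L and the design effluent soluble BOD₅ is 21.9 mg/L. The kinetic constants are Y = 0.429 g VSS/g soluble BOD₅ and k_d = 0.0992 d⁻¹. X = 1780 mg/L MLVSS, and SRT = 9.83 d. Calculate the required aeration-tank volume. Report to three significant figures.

V ≈ 5300 m³

Rearranging the biomass balance for a CMAS with decay, V = Y·Q·ΔS·θ_c / [X·(1+k_d θ_c)] = 0.429 × 1880 × (2370 − 21.9) × 9.83 / [1780 × (1 + 0.0992 × 9.83)] = 1.86×10^7 / 3516 = 5295 m³.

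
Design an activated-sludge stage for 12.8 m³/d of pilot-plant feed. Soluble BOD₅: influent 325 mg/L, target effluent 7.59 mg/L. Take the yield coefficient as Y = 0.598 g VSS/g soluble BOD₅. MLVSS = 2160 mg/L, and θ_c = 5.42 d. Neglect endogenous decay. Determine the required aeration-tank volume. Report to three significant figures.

Biomass mass balance (decay neglected): V·X = Y·Q·(S₀ − S)·θ_c, so V = 0.598 × 12.8 × (325 − 7.59) × 5.42 / 2160 = 6.096 m³.

V ≈ 6.10 m³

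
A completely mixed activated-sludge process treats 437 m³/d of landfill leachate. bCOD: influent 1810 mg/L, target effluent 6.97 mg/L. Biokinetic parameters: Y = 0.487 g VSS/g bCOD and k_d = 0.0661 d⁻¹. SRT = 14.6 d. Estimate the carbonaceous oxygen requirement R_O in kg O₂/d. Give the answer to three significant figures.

R_O ≈ 511 kg O₂/d

Correct the yield for decay: Y_obs = Y/(1 + k_d θ_c) = 0.487 / (1 + 0.0661 × 14.6) = 0.487 / 1.965 = 0.2478.
Mass of bCOD removed per day: Q(S₀ − S) = 437 × 1803 g/m³ = 787.9 kg/d.
Net sludge production P_X = 0.2478 × 787.9 = 195.3 kg VSS/d.
R_O = Q·ΔS − 1.42 P_X = 787.9 − 277.3 = 510.6 kg O₂/d.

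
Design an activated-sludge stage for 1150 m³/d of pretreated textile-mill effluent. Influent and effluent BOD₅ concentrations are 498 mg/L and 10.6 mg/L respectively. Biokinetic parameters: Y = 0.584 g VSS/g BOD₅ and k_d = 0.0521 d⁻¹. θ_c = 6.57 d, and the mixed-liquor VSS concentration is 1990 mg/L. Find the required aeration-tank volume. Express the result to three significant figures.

Rearranging the biomass balance for a CMAS with decay, V = Y·Q·ΔS·θ_c / [X·(1+k_d θ_c)] = 0.584 × 1150 × (498 − 10.6) × 6.57 / [1990 × (1 + 0.0521 × 6.57)] = 2.15×10^6 / 2671 = 805.1 m³.

V ≈ 805 m³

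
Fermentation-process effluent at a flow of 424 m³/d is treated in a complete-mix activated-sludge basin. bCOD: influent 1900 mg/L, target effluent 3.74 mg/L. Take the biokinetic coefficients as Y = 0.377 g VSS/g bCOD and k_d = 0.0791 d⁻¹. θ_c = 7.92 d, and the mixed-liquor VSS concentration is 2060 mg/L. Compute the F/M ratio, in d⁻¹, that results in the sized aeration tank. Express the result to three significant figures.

Rearranging the biomass balance for a CMAS with decay, V = Y·Q·ΔS·θ_c / [X·(1+k_d θ_c)] = 0.377 × 424 × (1900 − 3.74) × 7.92 / [2060 × (1 + 0.0791 × 7.92)] = 2.4×10^6 / 3351 = 716.5 m³.
F/M = Q·S₀ / (V·X) = 424 × 1900 / (716.5 × 2060) = 0.5458 g bCOD·(g VSS·d)⁻¹.

F/M ≈ 0.546 d⁻¹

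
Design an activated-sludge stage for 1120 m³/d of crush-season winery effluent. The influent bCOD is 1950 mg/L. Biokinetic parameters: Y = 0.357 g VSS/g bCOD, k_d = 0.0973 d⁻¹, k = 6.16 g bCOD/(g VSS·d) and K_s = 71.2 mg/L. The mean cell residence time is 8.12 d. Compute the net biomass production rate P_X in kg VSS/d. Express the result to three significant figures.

P_X ≈ 434 kg VSS/d

From the Monod/SRT balance for a CMAS, S = K_s·(1+k_d θ_c)/[θ_c·(Y k − k_d) − 1] = 71.2 × (1 + 0.0973 × 8.12) / [8.12 × (0.357 × 6.16 − 0.0973) − 1] = 127.5 / 16.07 = 7.933 mg/L.
Correct the yield for decay: Y_obs = Y/(1 + k_d θ_c) = 0.357 / (1 + 0.0973 × 8.12) = 0.357 / 1.790 = 0.1994.
Q·(S₀ − S) = 1120 × (1950 − 7.93) × 10⁻³ = 2175 kg/d removed.
P_X = Y_obs · Q(S₀ − S) = 0.1994 × 2175 = 433.8 kg VSS/d.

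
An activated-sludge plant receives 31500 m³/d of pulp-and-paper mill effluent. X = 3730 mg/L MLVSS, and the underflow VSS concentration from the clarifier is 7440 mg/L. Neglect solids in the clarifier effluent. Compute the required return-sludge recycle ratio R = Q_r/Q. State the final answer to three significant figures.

R ≈ 1.01

Mass balance around the secondary clarifier (neglecting effluent solids): R = X / (X_r − X) = 3730 / (7440 − 3730) = 1.005.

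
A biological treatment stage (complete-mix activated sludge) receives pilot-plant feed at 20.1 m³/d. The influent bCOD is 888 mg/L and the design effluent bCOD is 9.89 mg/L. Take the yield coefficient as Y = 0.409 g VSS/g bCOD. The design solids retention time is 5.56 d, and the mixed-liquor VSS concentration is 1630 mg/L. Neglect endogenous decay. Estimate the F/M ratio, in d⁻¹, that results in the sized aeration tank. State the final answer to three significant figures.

F/M ≈ 0.445 d⁻¹

With k_d = 0 the design equation reduces to V = Y Q (S₀−S) θ_c / X = 0.409 × 20.1 × (888 − 9.89) × 5.56 / 1630 = 24.62 m³.
F/M = applied load / biomass = Q·S₀/(V·X) = 20.1 × 888 / (24.62 × 1630) = 0.4447 d⁻¹.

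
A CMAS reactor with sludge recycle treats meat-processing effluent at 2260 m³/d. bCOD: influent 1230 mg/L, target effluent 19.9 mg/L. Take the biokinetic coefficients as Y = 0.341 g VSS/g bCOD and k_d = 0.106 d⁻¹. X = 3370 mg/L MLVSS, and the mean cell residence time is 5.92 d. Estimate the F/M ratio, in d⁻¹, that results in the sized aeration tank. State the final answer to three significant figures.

Steady-state biomass mass balance: V·X·(1 + k_d·θ_c) = Y·Q·(S₀ − S)·θ_c, so V = 0.341 × 2260 × (1230 − 19.9) × 5.92 / [3370 × (1 + 0.106 × 5.92)] = 5.52×10^6 / 5485 = 1007 m³.
Food-to-microorganism ratio F/M = Q S₀ / (V X) = 2260 × 1230 / (1007 × 3370) = 0.8195 d⁻¹.

F/M ≈ 0.819 d⁻¹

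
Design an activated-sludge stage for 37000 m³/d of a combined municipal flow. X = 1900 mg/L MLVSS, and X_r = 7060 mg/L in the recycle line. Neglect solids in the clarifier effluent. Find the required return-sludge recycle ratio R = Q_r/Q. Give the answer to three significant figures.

Mass balance around the secondary clarifier (neglecting effluent solids): R = X / (X_r − X) = 1900 / (7060 − 1900) = 0.3682.

R ≈ 0.368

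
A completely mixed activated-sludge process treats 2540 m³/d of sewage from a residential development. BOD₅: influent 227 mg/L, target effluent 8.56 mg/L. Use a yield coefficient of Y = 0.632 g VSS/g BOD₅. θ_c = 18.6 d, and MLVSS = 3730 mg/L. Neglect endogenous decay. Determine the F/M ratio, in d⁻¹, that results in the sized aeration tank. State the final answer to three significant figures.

Biomass mass balance (decay neglected): V·X = Y·Q·(S₀ − S)·θ_c, so V = 0.632 × 2540 × (227 − 8.56) × 18.6 / 3730 = 1749 m³.
F/M = Q·S₀ / (V·X) = 2540 × 227 / (1749 × 3730) = 0.08840 g BOD₅·(g VSS·d)⁻¹.

F/M ≈ 0.0884 d⁻¹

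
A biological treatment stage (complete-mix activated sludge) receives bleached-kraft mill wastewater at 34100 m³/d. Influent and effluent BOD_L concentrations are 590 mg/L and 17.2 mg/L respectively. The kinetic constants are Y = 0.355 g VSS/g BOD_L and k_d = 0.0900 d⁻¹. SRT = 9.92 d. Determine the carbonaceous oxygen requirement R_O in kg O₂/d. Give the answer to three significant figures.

Y_obs = Y / (1 + k_d θ_c) = 0.355 / (1 + 0.0900 × 9.92) = 0.355 / 1.893 = 0.1876.
Q·(S₀ − S) = 34100 × (590 − 17.2) × 10⁻³ = 19532 kg/d removed.
Net sludge production P_X = 0.1876 × 19532 = 3663 kg VSS/d.
R_O = Q·(S₀ − S) − 1.42·P_X = 19532 − 1.42 × 3663 = 14330 kg O₂/d.

R_O ≈ 14300 kg O₂/d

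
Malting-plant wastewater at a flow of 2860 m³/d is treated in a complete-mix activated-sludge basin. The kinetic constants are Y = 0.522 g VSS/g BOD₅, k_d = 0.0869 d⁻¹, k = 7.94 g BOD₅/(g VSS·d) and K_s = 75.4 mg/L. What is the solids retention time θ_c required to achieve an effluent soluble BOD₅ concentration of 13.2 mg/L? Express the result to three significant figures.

From 1/θ_c = Y·k·S/(K_s + S) − k_d: Y·k·S/(K_s+S) = 0.522 × 7.94 × 13.2 / (75.4 + 13.2) = 0.6175 d⁻¹.
θ_c = 1/(μ − k_d) = 1/(0.6175 − 0.0869) = 1/0.5306 = 1.885 d.

θ_c ≈ 1.88 d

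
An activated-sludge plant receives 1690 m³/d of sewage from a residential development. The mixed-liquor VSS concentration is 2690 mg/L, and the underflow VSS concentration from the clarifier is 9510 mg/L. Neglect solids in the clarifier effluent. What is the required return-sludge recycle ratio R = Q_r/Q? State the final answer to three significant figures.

R = Q_r/Q = X/(X_r − X) = 2690 / (9510 − 2690) = 0.3944.

R ≈ 0.394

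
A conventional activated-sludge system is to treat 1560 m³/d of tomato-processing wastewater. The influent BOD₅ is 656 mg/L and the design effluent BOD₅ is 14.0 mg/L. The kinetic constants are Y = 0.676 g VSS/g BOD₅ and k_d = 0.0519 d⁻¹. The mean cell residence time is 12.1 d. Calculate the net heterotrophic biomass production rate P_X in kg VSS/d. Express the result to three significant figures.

P_X ≈ 416 kg VSS/d

Y_obs = Y / (1 + k_d θ_c) = 0.676 / (1 + 0.0519 × 12.1) = 0.676 / 1.628 = 0.4152.
Q·(S₀ − S) = 1560 × (656 − 14.0) × 10⁻³ = 1002 kg/d removed.
Biomass produced: P_X = Y_obs·Q·ΔS = 0.4152 × 1002 ≈ 415.9 kg VSS/d.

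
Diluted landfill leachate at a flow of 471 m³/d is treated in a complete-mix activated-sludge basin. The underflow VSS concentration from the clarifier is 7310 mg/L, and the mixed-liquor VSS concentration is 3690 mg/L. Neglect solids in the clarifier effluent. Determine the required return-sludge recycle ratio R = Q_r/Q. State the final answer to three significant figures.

R = Q_r/Q = X/(X_r − X) = 3690 / (7310 − 3690) = 1.019.

R ≈ 1.02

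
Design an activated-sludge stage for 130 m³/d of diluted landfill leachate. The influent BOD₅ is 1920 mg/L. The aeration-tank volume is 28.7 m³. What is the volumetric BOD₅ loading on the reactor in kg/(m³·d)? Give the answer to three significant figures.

Volumetric loading L_v = Q·S₀ / V = 130 × 1920 g/m³ / 28.70 m³ = 8697 g/(m³·d) = 8.697 kg BOD₅/(m³·d).

L_v ≈ 8.70 kg BOD₅/(m³·d)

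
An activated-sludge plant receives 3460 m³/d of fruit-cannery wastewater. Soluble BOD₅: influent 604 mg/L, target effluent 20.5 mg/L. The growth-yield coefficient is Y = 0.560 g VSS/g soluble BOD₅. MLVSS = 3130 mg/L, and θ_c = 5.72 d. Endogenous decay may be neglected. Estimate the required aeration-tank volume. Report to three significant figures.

V ≈ 2070 m³

V·X = Y·Q·ΔS·θ_c gives V = 0.560 × 3460 × (604 − 20.5) × 5.72 / 3130 = 2066 m³.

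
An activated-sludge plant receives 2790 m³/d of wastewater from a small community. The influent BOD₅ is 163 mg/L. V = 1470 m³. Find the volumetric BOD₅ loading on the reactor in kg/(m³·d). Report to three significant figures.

L_v ≈ 0.309 kg BOD₅/(m³·d)

Volumetric loading L_v = Q·S₀ / V = 2790 × 163 g/m³ / 1470 m³ = 309.4 g/(m³·d) = 0.3094 kg BOD₅/(m³·d).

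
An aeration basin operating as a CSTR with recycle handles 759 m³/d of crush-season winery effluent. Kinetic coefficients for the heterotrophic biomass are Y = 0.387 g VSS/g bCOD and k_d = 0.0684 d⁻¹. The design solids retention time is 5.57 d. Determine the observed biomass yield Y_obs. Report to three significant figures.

The observed yield is Y_obs = Y/(1 + k_d·θ_c) = 0.387 / (1 + 0.0684 × 5.57) = 0.387 / 1.381 = 0.2802 g VSS per g bCOD removed.

Y_obs ≈ 0.280 g VSS/g bCOD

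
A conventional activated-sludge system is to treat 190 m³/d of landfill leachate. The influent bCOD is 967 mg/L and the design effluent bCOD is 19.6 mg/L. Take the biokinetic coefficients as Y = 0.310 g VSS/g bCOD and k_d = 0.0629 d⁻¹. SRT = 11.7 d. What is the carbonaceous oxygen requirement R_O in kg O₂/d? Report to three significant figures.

Observed yield with endogenous decay: Y_obs = Y / (1 + k_d·θ_c) = 0.310 / (1 + 0.0629 × 11.7) = 0.310 / 1.736 = 0.1786 g VSS/g bCOD.
Substrate removed = Q·(S₀ − S) = 190 m³/d × (967 − 19.6) g/m³ = 1.8×10^5 g/d = 180.0 kg/d.
P_X = Y_obs·Q·(S₀ − S) = 0.1786 × 180.0 = 32.15 kg VSS/d.
R_O = Q·(S₀ − S) − 1.42·P_X = 180.0 − 1.42 × 32.15 = 134.4 kg O₂/d.

R_O ≈ 134 kg O₂/d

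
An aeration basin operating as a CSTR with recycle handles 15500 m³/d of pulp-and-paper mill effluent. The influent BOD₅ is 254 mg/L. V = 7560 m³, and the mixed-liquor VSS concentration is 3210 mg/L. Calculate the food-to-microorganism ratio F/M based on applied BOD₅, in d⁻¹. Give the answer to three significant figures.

F/M ≈ 0.162 d⁻¹

Food-to-microorganism ratio F/M = Q S₀ / (V X) = 15500 × 254 / (7560 × 3210) = 0.1622 d⁻¹.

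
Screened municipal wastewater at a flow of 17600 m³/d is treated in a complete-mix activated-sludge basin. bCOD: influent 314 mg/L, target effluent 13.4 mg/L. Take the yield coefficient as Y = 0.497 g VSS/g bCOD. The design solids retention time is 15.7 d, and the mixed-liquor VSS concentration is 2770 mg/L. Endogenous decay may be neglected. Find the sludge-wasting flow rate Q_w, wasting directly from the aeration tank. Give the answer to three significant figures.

With k_d = 0 the design equation reduces to V = Y Q (S₀−S) θ_c / X = 0.497 × 17600 × (314 − 13.4) × 15.7 / 2770 = 14903 m³.
Wasting from the aeration tank: Q_w = V / θ_c = 14903 / 15.7 = 949.2 m³/d.

Q_w ≈ 949 m³/d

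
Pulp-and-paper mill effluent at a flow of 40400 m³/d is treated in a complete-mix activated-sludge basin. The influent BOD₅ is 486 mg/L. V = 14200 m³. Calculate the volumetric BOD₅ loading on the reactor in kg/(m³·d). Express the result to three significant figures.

L_v ≈ 1.38 kg BOD₅/(m³·d)

Applied BOD₅ load per unit volume = Q·S₀/V = (40400 × 486/1000)/14200 = 1.383 kg BOD₅·m⁻³·d⁻¹.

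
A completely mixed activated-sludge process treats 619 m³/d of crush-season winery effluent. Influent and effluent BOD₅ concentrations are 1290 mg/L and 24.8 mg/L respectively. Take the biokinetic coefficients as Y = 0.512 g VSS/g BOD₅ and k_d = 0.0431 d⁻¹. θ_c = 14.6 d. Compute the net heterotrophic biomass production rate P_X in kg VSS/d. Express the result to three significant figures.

P_X ≈ 246 kg VSS/d

The observed yield is Y_obs = Y/(1 + k_d·θ_c) = 0.512 / (1 + 0.0431 × 14.6) = 0.512 / 1.629 = 0.3143 g VSS per g BOD₅ removed.
ΔS = 1290 − 24.8 = 1265 mg/L, so the substrate removal rate is 619 × 1265/1000 = 783.2 kg BOD₅/d.
So the net sludge growth is P_X = 0.3143 × 783.2 = 246.1 kg VSS/d.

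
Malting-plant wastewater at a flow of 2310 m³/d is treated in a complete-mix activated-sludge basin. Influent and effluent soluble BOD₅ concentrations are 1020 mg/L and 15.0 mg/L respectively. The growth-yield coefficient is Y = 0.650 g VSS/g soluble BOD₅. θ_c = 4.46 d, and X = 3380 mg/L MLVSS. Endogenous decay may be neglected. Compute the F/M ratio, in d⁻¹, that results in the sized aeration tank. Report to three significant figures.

F/M ≈ 0.350 d⁻¹

With k_d = 0 the design equation reduces to V = Y Q (S₀−S) θ_c / X = 0.650 × 2310 × (1020 − 15.0) × 4.46 / 3380 = 1991 m³.
F/M = Q·S₀ / (V·X) = 2310 × 1020 / (1991 × 3380) = 0.3501 g soluble BOD₅·(g VSS·d)⁻¹.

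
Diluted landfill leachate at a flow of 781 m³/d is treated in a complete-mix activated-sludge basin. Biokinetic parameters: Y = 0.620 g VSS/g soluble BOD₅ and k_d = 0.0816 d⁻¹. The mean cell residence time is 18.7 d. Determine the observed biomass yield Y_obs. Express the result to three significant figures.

Correct the yield for decay: Y_obs = Y/(1 + k_d θ_c) = 0.620 / (1 + 0.0816 × 18.7) = 0.620 / 2.526 = 0.2455.

Y_obs ≈ 0.245 g VSS/g soluble BOD₅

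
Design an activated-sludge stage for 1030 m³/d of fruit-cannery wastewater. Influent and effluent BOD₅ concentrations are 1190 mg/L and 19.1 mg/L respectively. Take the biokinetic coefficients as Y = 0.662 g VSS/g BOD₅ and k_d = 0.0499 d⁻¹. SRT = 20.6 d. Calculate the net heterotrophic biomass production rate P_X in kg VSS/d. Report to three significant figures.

P_X ≈ 394 kg VSS/d

Y_obs = Y / (1 + k_d θ_c) = 0.662 / (1 + 0.0499 × 20.6) = 0.662 / 2.028 = 0.3264.
Substrate removed = Q·(S₀ − S) = 1030 m³/d × (1190 − 19.1) g/m³ = 1.21×10^6 g/d = 1206 kg/d.
P_X = Y_obs · Q(S₀ − S) = 0.3264 × 1206 = 393.7 kg VSS/d.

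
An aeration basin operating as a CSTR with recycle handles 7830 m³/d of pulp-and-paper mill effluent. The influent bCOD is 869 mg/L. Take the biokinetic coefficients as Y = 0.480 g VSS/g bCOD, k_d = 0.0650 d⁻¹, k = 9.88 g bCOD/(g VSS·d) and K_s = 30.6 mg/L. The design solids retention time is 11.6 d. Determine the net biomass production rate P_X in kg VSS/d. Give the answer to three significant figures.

Effluent substrate depends only on kinetics and SRT: S = K_s(1 + k_d θ_c) / [θ_c(Yk − k_d) − 1] = 30.6 × (1 + 0.0650 × 11.6) / [11.6 × (0.480 × 9.88 − 0.0650) − 1] = 53.67 / 53.26 = 1.008 mg/L.
Y_obs = Y / (1 + k_d θ_c) = 0.480 / (1 + 0.0650 × 11.6) = 0.480 / 1.754 = 0.2737.
ΔS = 869 − 1.01 = 868.0 mg/L, so the substrate removal rate is 7830 × 868.0/1000 = 6796 kg bCOD/d.
Net biomass production P_X = Y_obs × Q·(S₀ − S) = 0.2737 × 6796 = 1860 kg VSS/d.

P_X ≈ 1860 kg VSS/d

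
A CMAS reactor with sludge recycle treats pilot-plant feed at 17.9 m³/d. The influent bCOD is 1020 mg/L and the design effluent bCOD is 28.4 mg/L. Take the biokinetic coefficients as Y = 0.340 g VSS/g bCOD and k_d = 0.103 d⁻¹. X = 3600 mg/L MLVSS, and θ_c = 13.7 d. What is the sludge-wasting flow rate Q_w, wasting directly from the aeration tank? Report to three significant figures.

Q_w ≈ 0.695 m³/d

Steady-state biomass mass balance: V·X·(1 + k_d·θ_c) = Y·Q·(S₀ − S)·θ_c, so V = 0.340 × 17.9 × (1020 − 28.4) × 13.7 / [3600 × (1 + 0.103 × 13.7)] = 8.27×10^4 / 8680 = 9.525 m³.
Wasting from the aeration tank: Q_w = V / θ_c = 9.525 / 13.7 = 0.6953 m³/d.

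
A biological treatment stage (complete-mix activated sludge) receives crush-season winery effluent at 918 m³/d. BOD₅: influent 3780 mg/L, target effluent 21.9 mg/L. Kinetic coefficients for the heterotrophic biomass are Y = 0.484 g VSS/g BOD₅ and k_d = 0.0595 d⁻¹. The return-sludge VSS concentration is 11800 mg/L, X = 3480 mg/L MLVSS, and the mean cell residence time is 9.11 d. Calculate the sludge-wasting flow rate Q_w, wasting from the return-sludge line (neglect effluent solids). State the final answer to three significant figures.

Steady-state biomass mass balance: V·X·(1 + k_d·θ_c) = Y·Q·(S₀ − S)·θ_c, so V = 0.484 × 918 × (3780 − 21.9) × 9.11 / [3480 × (1 + 0.0595 × 9.11)] = 1.52×10^7 / 5366 = 2835 m³.
θ_c = V·X/(Q_w·X_r) when wasting from the recycle, so Q_w = V·X/(θ_c·X_r) = 2835 × 3480 / (9.11 × 11800) = 91.77 m³/d.

Q_w ≈ 91.8 m³/d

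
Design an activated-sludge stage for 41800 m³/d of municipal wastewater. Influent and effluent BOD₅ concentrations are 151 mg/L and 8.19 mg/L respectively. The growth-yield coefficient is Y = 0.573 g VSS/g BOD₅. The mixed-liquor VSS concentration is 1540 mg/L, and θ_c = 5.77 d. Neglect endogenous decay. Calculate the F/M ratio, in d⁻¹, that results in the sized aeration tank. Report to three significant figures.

Biomass mass balance (decay neglected): V·X = Y·Q·(S₀ − S)·θ_c, so V = 0.573 × 41800 × (151 − 8.19) × 5.77 / 1540 = 12816 m³.
Food-to-microorganism ratio F/M = Q S₀ / (V X) = 41800 × 151 / (12816 × 1540) = 0.3198 d⁻¹.

F/M ≈ 0.320 d⁻¹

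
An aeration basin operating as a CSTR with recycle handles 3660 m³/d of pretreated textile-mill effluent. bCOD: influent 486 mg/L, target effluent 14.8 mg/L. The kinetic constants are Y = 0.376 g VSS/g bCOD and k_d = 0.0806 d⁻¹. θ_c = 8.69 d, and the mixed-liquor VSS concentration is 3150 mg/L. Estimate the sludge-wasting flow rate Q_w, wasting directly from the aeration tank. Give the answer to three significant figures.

Q_w ≈ 121 m³/d

Rearranging the biomass balance for a CMAS with decay, V = Y·Q·ΔS·θ_c / [X·(1+k_d θ_c)] = 0.376 × 3660 × (486 − 14.8) × 8.69 / [3150 × (1 + 0.0806 × 8.69)] = 5.64×10^6 / 5356 = 1052 m³.
Wasting from the aeration tank: Q_w = V / θ_c = 1052 / 8.69 = 121.1 m³/d.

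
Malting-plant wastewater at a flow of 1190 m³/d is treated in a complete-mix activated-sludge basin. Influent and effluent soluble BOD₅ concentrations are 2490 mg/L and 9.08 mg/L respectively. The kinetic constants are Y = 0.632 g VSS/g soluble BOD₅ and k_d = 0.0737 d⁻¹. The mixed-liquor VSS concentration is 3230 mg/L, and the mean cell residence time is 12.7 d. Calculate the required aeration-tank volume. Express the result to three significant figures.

V ≈ 3790 m³

Rearranging the biomass balance for a CMAS with decay, V = Y·Q·ΔS·θ_c / [X·(1+k_d θ_c)] = 0.632 × 1190 × (2490 − 9.08) × 12.7 / [3230 × (1 + 0.0737 × 12.7)] = 2.37×10^7 / 6253 = 3789 m³.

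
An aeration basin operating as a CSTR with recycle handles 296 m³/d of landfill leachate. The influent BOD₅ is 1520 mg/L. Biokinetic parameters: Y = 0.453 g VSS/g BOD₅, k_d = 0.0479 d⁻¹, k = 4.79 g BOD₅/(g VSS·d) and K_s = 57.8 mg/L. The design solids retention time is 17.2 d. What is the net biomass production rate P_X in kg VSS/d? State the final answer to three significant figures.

Effluent substrate depends only on kinetics and SRT: S = K_s(1 + k_d θ_c) / [θ_c(Yk − k_d) − 1] = 57.8 × (1 + 0.0479 × 17.2) / [17.2 × (0.453 × 4.79 − 0.0479) − 1] = 105.4 / 35.50 = 2.970 mg/L.
The observed yield is Y_obs = Y/(1 + k_d·θ_c) = 0.453 / (1 + 0.0479 × 17.2) = 0.453 / 1.824 = 0.2484 g VSS per g BOD₅ removed.
Mass of BOD₅ removed per day: Q(S₀ − S) = 296 × 1517 g/m³ = 449.0 kg/d.
Net biomass production P_X = Y_obs × Q·(S₀ − S) = 0.2484 × 449.0 = 111.5 kg VSS/d.

P_X ≈ 112 kg VSS/d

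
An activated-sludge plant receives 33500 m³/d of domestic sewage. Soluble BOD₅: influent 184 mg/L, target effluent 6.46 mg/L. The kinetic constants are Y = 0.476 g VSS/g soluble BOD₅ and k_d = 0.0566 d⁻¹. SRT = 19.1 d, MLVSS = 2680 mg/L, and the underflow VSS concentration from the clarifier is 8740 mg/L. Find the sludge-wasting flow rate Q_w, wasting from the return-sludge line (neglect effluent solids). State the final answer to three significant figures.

From the SRT design equation V = Y Q (S₀−S) θ_c / [X (1 + k_d θ_c)] = 0.476 × 33500 × (184 − 6.46) × 19.1 / [2680 × (1 + 0.0566 × 19.1)] = 5.41×10^7 / 5577 = 9695 m³.
Wasting from the return line (neglecting effluent solids): Q_w = V·X / (θ_c·X_r) = 9695 × 2680 / (19.1 × 8740) = 155.7 m³/d.

Q_w ≈ 156 m³/d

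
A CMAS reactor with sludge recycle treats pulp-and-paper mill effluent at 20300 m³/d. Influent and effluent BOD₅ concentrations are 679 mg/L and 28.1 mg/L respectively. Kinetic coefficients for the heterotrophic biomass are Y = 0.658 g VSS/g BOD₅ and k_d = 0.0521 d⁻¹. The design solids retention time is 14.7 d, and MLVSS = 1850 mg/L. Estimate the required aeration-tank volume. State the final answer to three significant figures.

V ≈ 39100 m³

Rearranging the biomass balance for a CMAS with decay, V = Y·Q·ΔS·θ_c / [X·(1+k_d θ_c)] = 0.658 × 20300 × (679 − 28.1) × 14.7 / [1850 × (1 + 0.0521 × 14.7)] = 1.28×10^8 / 3267 = 39122 m³.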